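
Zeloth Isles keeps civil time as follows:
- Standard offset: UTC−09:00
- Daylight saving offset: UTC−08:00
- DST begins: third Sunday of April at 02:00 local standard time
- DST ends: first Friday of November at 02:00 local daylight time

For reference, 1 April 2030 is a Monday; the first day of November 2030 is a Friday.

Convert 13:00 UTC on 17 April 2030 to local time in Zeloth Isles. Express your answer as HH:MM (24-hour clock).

04:00

1 April 2030 is a Monday, so the first Sunday is April 7 and the third is April 21.
1 November 2030 is a Friday, so the first Friday is November 1.
At the standard offset (UTC−09:00), 13:00 UTC − 9h = 04:00 Zeloth Isles standard time.
The standard-time date in Zeloth Isles, 17 April 2030, is outside the daylight-saving period (21 April – 1 November), so Zeloth Isles is on standard time, UTC−09:00.
13:00 UTC − 9h = 04:00 local.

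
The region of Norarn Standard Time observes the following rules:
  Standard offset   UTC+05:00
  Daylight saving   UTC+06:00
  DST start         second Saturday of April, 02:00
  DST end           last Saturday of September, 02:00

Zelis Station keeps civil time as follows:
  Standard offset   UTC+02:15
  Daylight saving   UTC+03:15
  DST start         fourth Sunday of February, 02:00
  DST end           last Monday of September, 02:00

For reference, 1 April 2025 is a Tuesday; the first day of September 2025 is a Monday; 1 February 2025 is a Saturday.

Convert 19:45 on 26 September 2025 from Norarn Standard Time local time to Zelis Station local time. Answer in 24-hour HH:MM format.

17:00

1 April 2025 is a Tuesday, so the first Saturday is April 5 and the second is April 12.
1 September 2025 is a Monday, so Saturdays fall on 6, 13, 20, 27; the last is September 27.
26 September 2025 lies within the daylight-saving period (12 April – 27 September), so Norarn Standard Time is on daylight time, UTC+06:00.
19:45 Norarn Standard Time − 6h = 13:45 UTC.
1 February 2025 is a Saturday, so the first Sunday is February 2 and the fourth is February 23.
1 September 2025 is a Monday, so Mondays fall on 1, 8, 15, 22, 29; the last is September 29.
At the standard offset (UTC+02:15), 13:45 UTC + 2h15m = 16:00 Zelis Station standard time.
The standard-time date in Zelis Station, 26 September 2025, lies within the daylight-saving period (23 February – 29 September), so Zelis Station is on daylight time, UTC+03:15.
13:45 UTC + 3h15m = 17:00 Zelis Station.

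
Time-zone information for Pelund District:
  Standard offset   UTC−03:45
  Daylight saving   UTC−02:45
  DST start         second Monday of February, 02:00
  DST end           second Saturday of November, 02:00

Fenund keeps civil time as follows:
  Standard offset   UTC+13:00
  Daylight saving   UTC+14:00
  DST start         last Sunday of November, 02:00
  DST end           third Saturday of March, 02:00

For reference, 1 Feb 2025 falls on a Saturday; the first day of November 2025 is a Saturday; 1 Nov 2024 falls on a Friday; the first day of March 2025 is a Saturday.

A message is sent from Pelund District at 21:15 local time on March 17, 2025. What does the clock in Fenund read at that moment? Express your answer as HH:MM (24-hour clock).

13:00

1 February 2025 is a Saturday, so the first Monday is February 3 and the second is February 10.
1 November 2025 is a Saturday, so the first Saturday is November 1 and the second is November 8.
March 17, 2025 lies within the daylight-saving period (10 February – 8 November), so Pelund District is on daylight time, UTC−02:45.
21:15 Pelund District + 2h45m = 00:00 UTC (rolling into the next day, 18 March 2025).
1 November 2024 is a Friday, so Sundays fall on 3, 10, 17, 24; the last is November 24.
1 March 2025 is a Saturday, so the first Saturday is March 1 and the third is March 15.
At the standard offset (UTC+13:00), 00:00 UTC + 13h = 13:00 Fenund standard time.
Daylight saving runs 24 November 2024 – 15 March 2025; the standard-time date in Fenund, March 18, 2025, is outside that window, so Fenund is on standard time at UTC+13:00.
00:00 UTC + 13h = 13:00 Fenund.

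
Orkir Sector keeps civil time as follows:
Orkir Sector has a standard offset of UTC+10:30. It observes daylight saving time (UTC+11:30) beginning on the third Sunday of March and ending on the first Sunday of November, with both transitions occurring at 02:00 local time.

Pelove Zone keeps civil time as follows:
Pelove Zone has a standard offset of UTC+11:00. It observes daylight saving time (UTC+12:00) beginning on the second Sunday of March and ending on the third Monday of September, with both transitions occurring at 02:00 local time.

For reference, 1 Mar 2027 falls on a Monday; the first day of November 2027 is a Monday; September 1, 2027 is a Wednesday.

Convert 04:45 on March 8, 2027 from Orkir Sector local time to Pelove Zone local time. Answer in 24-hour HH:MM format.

1 March 2027 is a Monday, so the first Sunday is March 7 and the third is March 21.
1 November 2027 is a Monday, so the first Sunday is November 7.
March 8, 2027 does not fall between 21 March and 7 November, so daylight saving is not in effect and Orkir Sector is at UTC+10:30.
04:45 Orkir Sector − 10h30m = 18:15 UTC (rolling into the previous day, 7 March 2027).
1 March 2027 is a Monday, so the first Sunday is March 7 and the second is March 14.
1 September 2027 is a Wednesday, so the first Monday is September 6 and the third is September 20.
At the standard offset (UTC+11:00), 18:15 UTC + 11h = 05:15 Pelove Zone standard time (rolling into the next day, 8 March 2027).
The standard-time date in Pelove Zone, March 8, 2027, is outside the daylight-saving period (14 March – 20 September), so Pelove Zone is on standard time, UTC+11:00.
18:15 UTC + 11h = 05:15 Pelove Zone (rolling into the next day, 8 March 2027).

05:15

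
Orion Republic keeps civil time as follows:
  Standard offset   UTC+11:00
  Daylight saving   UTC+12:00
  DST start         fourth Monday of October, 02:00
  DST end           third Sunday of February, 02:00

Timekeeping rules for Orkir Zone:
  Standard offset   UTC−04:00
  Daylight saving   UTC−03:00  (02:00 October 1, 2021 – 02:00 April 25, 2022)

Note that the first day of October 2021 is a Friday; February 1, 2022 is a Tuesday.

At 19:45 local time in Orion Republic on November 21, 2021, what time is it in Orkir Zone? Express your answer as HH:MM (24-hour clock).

04:45

1 October 2021 is a Friday, so the first Monday is October 4 and the fourth is October 25.
1 February 2022 is a Tuesday, so the first Sunday is February 6 and the third is February 20.
November 21, 2021 lies within the daylight-saving period (25 October 2021 – 20 February 2022), so Orion Republic is on daylight time, UTC+12:00.
19:45 Orion Republic − 12h = 07:45 UTC.
At the standard offset (UTC−04:00), 07:45 UTC − 4h = 03:45 Orkir Zone standard time.
Daylight saving runs 1 October 2021 – 25 April 2022; the standard-time date in Orkir Zone, November 21, 2021, is inside that window, so Orkir Zone is at UTC−03:00.
07:45 UTC − 3h = 04:45 Orkir Zone.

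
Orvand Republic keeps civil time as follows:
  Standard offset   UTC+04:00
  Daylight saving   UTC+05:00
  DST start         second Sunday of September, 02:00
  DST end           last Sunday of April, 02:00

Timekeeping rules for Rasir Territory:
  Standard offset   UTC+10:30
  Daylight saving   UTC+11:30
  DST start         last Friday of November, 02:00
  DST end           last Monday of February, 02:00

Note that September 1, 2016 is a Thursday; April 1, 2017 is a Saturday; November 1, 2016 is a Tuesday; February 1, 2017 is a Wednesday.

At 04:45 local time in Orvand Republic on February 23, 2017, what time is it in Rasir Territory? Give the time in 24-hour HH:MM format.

1 September 2016 is a Thursday, so the first Sunday is September 4 and the second is September 11.
1 April 2017 is a Saturday, so Sundays fall on 2, 9, 16, 23, 30; the last is April 30.
February 23, 2017 lies within the daylight-saving period (11 September 2016 – 30 April 2017), so Orvand Republic is on daylight time, UTC+05:00.
04:45 Orvand Republic − 5h = 23:45 UTC (rolling into the previous day, 22 February 2017).
1 November 2016 is a Tuesday, so Fridays fall on 4, 11, 18, 25; the last is November 25.
1 February 2017 is a Wednesday, so Mondays fall on 6, 13, 20, 27; the last is February 27.
At the standard offset (UTC+10:30), 23:45 UTC + 10h30m = 10:15 Rasir Territory standard time (rolling into the next day, 23 February 2017).
The standard-time date in Rasir Territory, February 23, 2017, falls between 25 November 2016 and 27 February 2017, so daylight saving is in effect and Rasir Territory is at UTC+11:30.
23:45 UTC + 11h30m = 11:15 Rasir Territory (rolling into the next day, 23 February 2017).

11:15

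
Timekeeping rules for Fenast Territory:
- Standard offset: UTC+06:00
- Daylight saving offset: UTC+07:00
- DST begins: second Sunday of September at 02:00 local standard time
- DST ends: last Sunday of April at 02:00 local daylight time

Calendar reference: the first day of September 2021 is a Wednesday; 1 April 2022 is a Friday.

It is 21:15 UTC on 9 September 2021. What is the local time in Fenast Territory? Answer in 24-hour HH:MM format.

03:15

1 September 2021 is a Wednesday, so the first Sunday is September 5 and the second is September 12.
1 April 2022 is a Friday, so Sundays fall on 3, 10, 17, 24; the last is April 24.
At the standard offset (UTC+06:00), 21:15 UTC + 6h = 03:15 Fenast Territory standard time (rolling into the next day, 10 September 2021).
The standard-time date in Fenast Territory, 10 September 2021, does not fall between 12 September 2021 and 24 April 2022, so daylight saving is not in effect and Fenast Territory is at UTC+06:00.
21:15 UTC + 6h = 03:15 local (rolling into the next day, 10 September 2021).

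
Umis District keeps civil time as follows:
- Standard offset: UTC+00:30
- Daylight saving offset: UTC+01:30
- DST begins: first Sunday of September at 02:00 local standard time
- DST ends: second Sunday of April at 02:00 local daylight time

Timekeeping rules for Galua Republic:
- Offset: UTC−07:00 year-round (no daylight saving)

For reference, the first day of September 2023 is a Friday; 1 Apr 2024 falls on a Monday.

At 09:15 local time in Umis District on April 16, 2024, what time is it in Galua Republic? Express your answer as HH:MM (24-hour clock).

1 September 2023 is a Friday, so the first Sunday is September 3.
1 April 2024 is a Monday, so the first Sunday is April 7 and the second is April 14.
April 16, 2024 does not fall between 3 September 2023 and 14 April 2024, so daylight saving is not in effect and Umis District is at UTC+00:30.
09:15 Umis District − 0h30m = 08:45 UTC.
Galua Republic has no daylight saving, so its offset is UTC−07:00 year-round.
08:45 UTC − 7h = 01:45 Galua Republic.

01:45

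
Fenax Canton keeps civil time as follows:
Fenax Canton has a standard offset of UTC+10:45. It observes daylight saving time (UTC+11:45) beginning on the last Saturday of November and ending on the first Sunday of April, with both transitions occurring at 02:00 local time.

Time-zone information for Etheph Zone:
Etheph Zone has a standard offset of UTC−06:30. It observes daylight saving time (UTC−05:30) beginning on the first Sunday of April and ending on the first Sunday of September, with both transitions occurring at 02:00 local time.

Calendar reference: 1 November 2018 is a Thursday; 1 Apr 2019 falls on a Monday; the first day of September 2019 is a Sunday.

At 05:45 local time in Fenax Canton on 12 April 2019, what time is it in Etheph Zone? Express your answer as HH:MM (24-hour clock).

13:30

1 November 2018 is a Thursday, so Saturdays fall on 3, 10, 17, 24; the last is November 24.
1 April 2019 is a Monday, so the first Sunday is April 7.
12 April 2019 is outside the daylight-saving period (24 November 2018 – 7 April 2019), so Fenax Canton is on standard time, UTC+10:45.
05:45 Fenax Canton − 10h45m = 19:00 UTC (rolling into the previous day, 11 April 2019).
1 April 2019 is a Monday, so the first Sunday is April 7.
1 September 2019 is a Sunday, so the first Sunday is September 1.
At the standard offset (UTC−06:30), 19:00 UTC − 6h30m = 12:30 Etheph Zone standard time.
Daylight saving runs 7 April – 1 September; the standard-time date in Etheph Zone, 11 April 2019, is inside that window, so Etheph Zone is at UTC−05:30.
19:00 UTC − 5h30m = 13:30 Etheph Zone.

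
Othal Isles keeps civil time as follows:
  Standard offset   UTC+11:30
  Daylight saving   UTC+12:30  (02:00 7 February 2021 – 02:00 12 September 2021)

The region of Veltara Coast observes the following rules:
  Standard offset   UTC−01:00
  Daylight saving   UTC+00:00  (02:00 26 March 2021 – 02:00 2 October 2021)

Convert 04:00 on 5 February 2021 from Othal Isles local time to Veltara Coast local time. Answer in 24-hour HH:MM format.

15:30

5 February 2021 does not fall between 7 February and 12 September, so daylight saving is not in effect and Othal Isles is at UTC+11:30.
04:00 Othal Isles − 11h30m = 16:30 UTC (rolling into the previous day, 4 February 2021).
At the standard offset (UTC−01:00), 16:30 UTC − 1h = 15:30 Veltara Coast standard time.
The standard-time date in Veltara Coast, 4 February 2021, is outside the daylight-saving period (26 March – 2 October), so Veltara Coast is on standard time, UTC−01:00.
16:30 UTC − 1h = 15:30 Veltara Coast.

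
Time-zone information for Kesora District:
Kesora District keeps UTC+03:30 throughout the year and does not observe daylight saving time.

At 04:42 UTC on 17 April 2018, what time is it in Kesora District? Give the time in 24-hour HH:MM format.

08:12

Kesora District stays on UTC+03:30 all year.
04:42 UTC + 3h30m = 08:12 local.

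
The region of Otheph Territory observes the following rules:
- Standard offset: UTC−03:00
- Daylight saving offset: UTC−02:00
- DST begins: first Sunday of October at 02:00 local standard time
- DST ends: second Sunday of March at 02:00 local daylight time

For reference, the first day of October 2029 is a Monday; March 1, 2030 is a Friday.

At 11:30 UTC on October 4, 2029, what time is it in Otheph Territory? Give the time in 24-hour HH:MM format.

1 October 2029 is a Monday, so the first Sunday is October 7.
1 March 2030 is a Friday, so the first Sunday is March 3 and the second is March 10.
At the standard offset (UTC−03:00), 11:30 UTC − 3h = 08:30 Otheph Territory standard time.
The standard-time date in Otheph Territory, October 4, 2029, is outside the daylight-saving period (7 October 2029 – 10 March 2030), so Otheph Territory is on standard time, UTC−03:00.
11:30 UTC − 3h = 08:30 local.

08:30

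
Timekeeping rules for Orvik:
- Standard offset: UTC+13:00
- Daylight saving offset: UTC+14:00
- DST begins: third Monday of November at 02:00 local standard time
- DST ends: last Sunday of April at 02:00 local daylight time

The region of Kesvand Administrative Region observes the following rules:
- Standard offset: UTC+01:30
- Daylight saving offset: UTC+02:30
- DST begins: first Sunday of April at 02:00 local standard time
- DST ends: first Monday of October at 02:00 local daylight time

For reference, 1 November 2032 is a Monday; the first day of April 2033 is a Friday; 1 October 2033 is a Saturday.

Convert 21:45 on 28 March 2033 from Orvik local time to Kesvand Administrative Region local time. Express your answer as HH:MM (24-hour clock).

09:15

1 November 2032 is a Monday, so the first Monday is November 1 and the third is November 15.
1 April 2033 is a Friday, so Sundays fall on 3, 10, 17, 24; the last is April 24.
Daylight saving runs 15 November 2032 – 24 April 2033; 28 March 2033 is inside that window, so Orvik is at UTC+14:00.
21:45 Orvik − 14h = 07:45 UTC.
1 April 2033 is a Friday, so the first Sunday is April 3.
1 October 2033 is a Saturday, so the first Monday is October 3.
At the standard offset (UTC+01:30), 07:45 UTC + 1h30m = 09:15 Kesvand Administrative Region standard time.
The standard-time date in Kesvand Administrative Region, 28 March 2033, is outside the daylight-saving period (3 April – 3 October), so Kesvand Administrative Region is on standard time, UTC+01:30.
07:45 UTC + 1h30m = 09:15 Kesvand Administrative Region.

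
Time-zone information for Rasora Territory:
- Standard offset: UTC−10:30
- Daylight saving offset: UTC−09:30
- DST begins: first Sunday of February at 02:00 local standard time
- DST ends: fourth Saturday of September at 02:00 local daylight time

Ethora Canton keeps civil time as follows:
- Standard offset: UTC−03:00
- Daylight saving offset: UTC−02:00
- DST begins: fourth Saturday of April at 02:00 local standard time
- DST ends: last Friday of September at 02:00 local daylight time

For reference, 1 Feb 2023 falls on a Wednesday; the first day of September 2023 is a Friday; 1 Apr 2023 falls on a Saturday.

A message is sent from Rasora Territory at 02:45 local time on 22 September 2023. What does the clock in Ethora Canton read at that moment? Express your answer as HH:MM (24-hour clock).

10:15

1 February 2023 is a Wednesday, so the first Sunday is February 5.
1 September 2023 is a Friday, so the first Saturday is September 2 and the fourth is September 23.
22 September 2023 lies within the daylight-saving period (5 February – 23 September), so Rasora Territory is on daylight time, UTC−09:30.
02:45 Rasora Territory + 9h30m = 12:15 UTC.
1 April 2023 is a Saturday, so the first Saturday is April 1 and the fourth is April 22.
1 September 2023 is a Friday, so Fridays fall on 1, 8, 15, 22, 29; the last is September 29.
At the standard offset (UTC−03:00), 12:15 UTC − 3h = 09:15 Ethora Canton standard time.
Daylight saving runs 22 April – 29 September; the standard-time date in Ethora Canton, 22 September 2023, is inside that window, so Ethora Canton is at UTC−02:00.
12:15 UTC − 2h = 10:15 Ethora Canton.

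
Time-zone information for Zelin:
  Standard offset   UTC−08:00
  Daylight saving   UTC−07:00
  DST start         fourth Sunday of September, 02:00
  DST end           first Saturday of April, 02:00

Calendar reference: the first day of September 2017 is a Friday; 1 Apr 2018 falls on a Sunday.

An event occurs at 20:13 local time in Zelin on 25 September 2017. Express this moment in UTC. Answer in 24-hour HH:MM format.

1 September 2017 is a Friday, so the first Sunday is September 3 and the fourth is September 24.
1 April 2018 is a Sunday, so the first Saturday is April 7.
Daylight saving runs 24 September 2017 – 7 April 2018; 25 September 2017 is inside that window, so Zelin is at UTC−07:00.
20:13 local + 7h = 03:13 UTC (rolling into the next day, 26 September 2017).

03:13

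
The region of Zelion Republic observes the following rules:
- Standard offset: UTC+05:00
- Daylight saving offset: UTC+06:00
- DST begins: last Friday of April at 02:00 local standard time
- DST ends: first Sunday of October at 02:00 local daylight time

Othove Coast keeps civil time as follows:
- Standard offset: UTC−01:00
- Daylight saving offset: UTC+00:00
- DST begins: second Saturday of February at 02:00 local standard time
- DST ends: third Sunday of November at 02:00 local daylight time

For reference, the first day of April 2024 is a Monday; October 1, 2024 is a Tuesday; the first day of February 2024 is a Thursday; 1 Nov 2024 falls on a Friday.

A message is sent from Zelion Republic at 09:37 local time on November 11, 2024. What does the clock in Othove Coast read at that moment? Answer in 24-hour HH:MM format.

04:37

1 April 2024 is a Monday, so Fridays fall on 5, 12, 19, 26; the last is April 26.
1 October 2024 is a Tuesday, so the first Sunday is October 6.
November 11, 2024 is outside the daylight-saving period (26 April – 6 October), so Zelion Republic is on standard time, UTC+05:00.
09:37 Zelion Republic − 5h = 04:37 UTC.
1 February 2024 is a Thursday, so the first Saturday is February 3 and the second is February 10.
1 November 2024 is a Friday, so the first Sunday is November 3 and the third is November 17.
At the standard offset (UTC−01:00), 04:37 UTC − 1h = 03:37 Othove Coast standard time.
The standard-time date in Othove Coast, November 11, 2024, falls between 10 February and 17 November, so daylight saving is in effect and Othove Coast is at UTC+00:00.
04:37 UTC + 0h = 04:37 Othove Coast.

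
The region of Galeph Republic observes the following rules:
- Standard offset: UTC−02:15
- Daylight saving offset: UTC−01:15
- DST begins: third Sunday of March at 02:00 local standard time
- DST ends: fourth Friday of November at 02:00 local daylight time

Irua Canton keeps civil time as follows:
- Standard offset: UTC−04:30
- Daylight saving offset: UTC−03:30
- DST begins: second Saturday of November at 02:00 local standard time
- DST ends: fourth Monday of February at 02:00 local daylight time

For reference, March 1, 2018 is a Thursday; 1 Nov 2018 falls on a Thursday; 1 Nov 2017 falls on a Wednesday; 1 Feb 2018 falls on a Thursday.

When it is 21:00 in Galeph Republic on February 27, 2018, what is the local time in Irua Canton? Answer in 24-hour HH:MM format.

1 March 2018 is a Thursday, so the first Sunday is March 4 and the third is March 18.
1 November 2018 is a Thursday, so the first Friday is November 2 and the fourth is November 23.
February 27, 2018 is outside the daylight-saving period (18 March – 23 November), so Galeph Republic is on standard time, UTC−02:15.
21:00 Galeph Republic + 2h15m = 23:15 UTC.
1 November 2017 is a Wednesday, so the first Saturday is November 4 and the second is November 11.
1 February 2018 is a Thursday, so the first Monday is February 5 and the fourth is February 26.
At the standard offset (UTC−04:30), 23:15 UTC − 4h30m = 18:45 Irua Canton standard time.
The standard-time date in Irua Canton, February 27, 2018, is outside the daylight-saving period (11 November 2017 – 26 February 2018), so Irua Canton is on standard time, UTC−04:30.
23:15 UTC − 4h30m = 18:45 Irua Canton.

18:45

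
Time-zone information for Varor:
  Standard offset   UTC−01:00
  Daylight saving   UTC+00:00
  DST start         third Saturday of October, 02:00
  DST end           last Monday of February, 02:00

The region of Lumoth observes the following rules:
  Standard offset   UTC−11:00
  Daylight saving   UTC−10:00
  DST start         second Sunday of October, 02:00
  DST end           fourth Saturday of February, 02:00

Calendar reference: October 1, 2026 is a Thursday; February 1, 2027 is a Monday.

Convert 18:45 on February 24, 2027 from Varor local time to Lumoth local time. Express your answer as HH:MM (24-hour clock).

1 October 2026 is a Thursday, so the first Saturday is October 3 and the third is October 17.
1 February 2027 is a Monday, so Mondays fall on 1, 8, 15, 22; the last is February 22.
February 24, 2027 does not fall between 17 October 2026 and 22 February 2027, so daylight saving is not in effect and Varor is at UTC−01:00.
18:45 Varor + 1h = 19:45 UTC.
1 October 2026 is a Thursday, so the first Sunday is October 4 and the second is October 11.
1 February 2027 is a Monday, so the first Saturday is February 6 and the fourth is February 27.
At the standard offset (UTC−11:00), 19:45 UTC − 11h = 08:45 Lumoth standard time.
Daylight saving runs 11 October 2026 – 27 February 2027; the standard-time date in Lumoth, February 24, 2027, is inside that window, so Lumoth is at UTC−10:00.
19:45 UTC − 10h = 09:45 Lumoth.

09:45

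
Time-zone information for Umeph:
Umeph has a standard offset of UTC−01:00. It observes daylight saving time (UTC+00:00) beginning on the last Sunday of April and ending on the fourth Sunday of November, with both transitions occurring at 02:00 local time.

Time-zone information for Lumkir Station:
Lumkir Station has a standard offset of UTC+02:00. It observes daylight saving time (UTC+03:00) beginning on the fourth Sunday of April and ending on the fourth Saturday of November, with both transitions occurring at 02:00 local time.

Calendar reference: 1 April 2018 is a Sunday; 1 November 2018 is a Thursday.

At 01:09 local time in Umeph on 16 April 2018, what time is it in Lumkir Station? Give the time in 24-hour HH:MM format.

04:09

1 April 2018 is a Sunday, so Sundays fall on 1, 8, 15, 22, 29; the last is April 29.
1 November 2018 is a Thursday, so the first Sunday is November 4 and the fourth is November 25.
16 April 2018 is outside the daylight-saving period (29 April – 25 November), so Umeph is on standard time, UTC−01:00.
01:09 Umeph + 1h = 02:09 UTC.
1 April 2018 is a Sunday, so the first Sunday is April 1 and the fourth is April 22.
1 November 2018 is a Thursday, so the first Saturday is November 3 and the fourth is November 24.
At the standard offset (UTC+02:00), 02:09 UTC + 2h = 04:09 Lumkir Station standard time.
The standard-time date in Lumkir Station, 16 April 2018, does not fall between 22 April and 24 November, so daylight saving is not in effect and Lumkir Station is at UTC+02:00.
02:09 UTC + 2h = 04:09 Lumkir Station.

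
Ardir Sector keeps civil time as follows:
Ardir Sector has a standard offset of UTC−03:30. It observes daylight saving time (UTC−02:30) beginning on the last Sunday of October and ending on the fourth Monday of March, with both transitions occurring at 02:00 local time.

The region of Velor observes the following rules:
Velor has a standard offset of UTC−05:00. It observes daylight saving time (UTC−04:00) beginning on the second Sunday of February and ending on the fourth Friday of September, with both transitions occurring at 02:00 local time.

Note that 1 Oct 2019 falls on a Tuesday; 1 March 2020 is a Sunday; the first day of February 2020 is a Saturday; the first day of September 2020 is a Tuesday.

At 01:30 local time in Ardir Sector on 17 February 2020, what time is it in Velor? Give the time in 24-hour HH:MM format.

1 October 2019 is a Tuesday, so Sundays fall on 6, 13, 20, 27; the last is October 27.
1 March 2020 is a Sunday, so the first Monday is March 2 and the fourth is March 23.
17 February 2020 falls between 27 October 2019 and 23 March 2020, so daylight saving is in effect and Ardir Sector is at UTC−02:30.
01:30 Ardir Sector + 2h30m = 04:00 UTC.
1 February 2020 is a Saturday, so the first Sunday is February 2 and the second is February 9.
1 September 2020 is a Tuesday, so the first Friday is September 4 and the fourth is September 25.
At the standard offset (UTC−05:00), 04:00 UTC − 5h = 23:00 Velor standard time (rolling into the previous day, 16 February 2020).
Daylight saving runs 9 February – 25 September; the standard-time date in Velor, 16 February 2020, is inside that window, so Velor is at UTC−04:00.
04:00 UTC − 4h = 00:00 Velor.

00:00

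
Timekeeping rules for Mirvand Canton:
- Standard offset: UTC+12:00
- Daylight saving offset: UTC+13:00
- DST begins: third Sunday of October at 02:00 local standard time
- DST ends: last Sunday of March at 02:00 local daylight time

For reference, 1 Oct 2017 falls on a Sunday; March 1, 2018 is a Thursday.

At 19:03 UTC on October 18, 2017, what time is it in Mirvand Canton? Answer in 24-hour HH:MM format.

08:03

1 October 2017 is a Sunday, so the first Sunday is October 1 and the third is October 15.
1 March 2018 is a Thursday, so Sundays fall on 4, 11, 18, 25; the last is March 25.
At the standard offset (UTC+12:00), 19:03 UTC + 12h = 07:03 Mirvand Canton standard time (rolling into the next day, 19 October 2017).
The standard-time date in Mirvand Canton, October 19, 2017, falls between 15 October 2017 and 25 March 2018, so daylight saving is in effect and Mirvand Canton is at UTC+13:00.
19:03 UTC + 13h = 08:03 local (rolling into the next day, 19 October 2017).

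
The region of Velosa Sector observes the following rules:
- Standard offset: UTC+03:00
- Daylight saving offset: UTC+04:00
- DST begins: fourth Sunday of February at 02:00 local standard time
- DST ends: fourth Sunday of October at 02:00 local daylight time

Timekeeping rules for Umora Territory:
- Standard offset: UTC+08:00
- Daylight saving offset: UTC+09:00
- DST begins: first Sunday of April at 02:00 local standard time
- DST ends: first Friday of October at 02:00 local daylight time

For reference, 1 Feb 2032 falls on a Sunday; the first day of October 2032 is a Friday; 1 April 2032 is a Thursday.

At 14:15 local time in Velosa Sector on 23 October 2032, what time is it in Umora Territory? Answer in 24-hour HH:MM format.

18:15

1 February 2032 is a Sunday, so the first Sunday is February 1 and the fourth is February 22.
1 October 2032 is a Friday, so the first Sunday is October 3 and the fourth is October 24.
Daylight saving runs 22 February – 24 October; 23 October 2032 is inside that window, so Velosa Sector is at UTC+04:00.
14:15 Velosa Sector − 4h = 10:15 UTC.
1 April 2032 is a Thursday, so the first Sunday is April 4.
1 October 2032 is a Friday, so the first Friday is October 1.
At the standard offset (UTC+08:00), 10:15 UTC + 8h = 18:15 Umora Territory standard time.
The standard-time date in Umora Territory, 23 October 2032, does not fall between 4 April and 1 October, so daylight saving is not in effect and Umora Territory is at UTC+08:00.
10:15 UTC + 8h = 18:15 Umora Territory.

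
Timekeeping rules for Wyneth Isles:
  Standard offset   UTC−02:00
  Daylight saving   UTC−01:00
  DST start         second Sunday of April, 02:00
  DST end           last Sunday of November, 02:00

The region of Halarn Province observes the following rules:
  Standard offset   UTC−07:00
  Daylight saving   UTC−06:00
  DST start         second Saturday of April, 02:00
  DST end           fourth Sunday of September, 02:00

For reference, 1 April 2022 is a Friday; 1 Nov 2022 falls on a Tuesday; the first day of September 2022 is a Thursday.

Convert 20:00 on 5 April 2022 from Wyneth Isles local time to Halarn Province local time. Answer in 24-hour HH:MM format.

1 April 2022 is a Friday, so the first Sunday is April 3 and the second is April 10.
1 November 2022 is a Tuesday, so Sundays fall on 6, 13, 20, 27; the last is November 27.
5 April 2022 is outside the daylight-saving period (10 April – 27 November), so Wyneth Isles is on standard time, UTC−02:00.
20:00 Wyneth Isles + 2h = 22:00 UTC.
1 April 2022 is a Friday, so the first Saturday is April 2 and the second is April 9.
1 September 2022 is a Thursday, so the first Sunday is September 4 and the fourth is September 25.
At the standard offset (UTC−07:00), 22:00 UTC − 7h = 15:00 Halarn Province standard time.
The standard-time date in Halarn Province, 5 April 2022, is outside the daylight-saving period (9 April – 25 September), so Halarn Province is on standard time, UTC−07:00.
22:00 UTC − 7h = 15:00 Halarn Province.

15:00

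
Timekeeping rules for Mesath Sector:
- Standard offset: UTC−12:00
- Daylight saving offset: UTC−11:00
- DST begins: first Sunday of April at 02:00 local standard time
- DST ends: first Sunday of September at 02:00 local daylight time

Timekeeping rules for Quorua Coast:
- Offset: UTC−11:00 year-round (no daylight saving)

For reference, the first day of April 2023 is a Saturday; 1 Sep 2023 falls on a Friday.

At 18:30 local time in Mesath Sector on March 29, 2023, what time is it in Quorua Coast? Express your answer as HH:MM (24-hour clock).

19:30

1 April 2023 is a Saturday, so the first Sunday is April 2.
1 September 2023 is a Friday, so the first Sunday is September 3.
March 29, 2023 does not fall between 2 April and 3 September, so daylight saving is not in effect and Mesath Sector is at UTC−12:00.
18:30 Mesath Sector + 12h = 06:30 UTC (rolling into the next day, 30 March 2023).
Quorua Coast stays on UTC−11:00 all year.
06:30 UTC − 11h = 19:30 Quorua Coast (rolling into the previous day, 29 March 2023).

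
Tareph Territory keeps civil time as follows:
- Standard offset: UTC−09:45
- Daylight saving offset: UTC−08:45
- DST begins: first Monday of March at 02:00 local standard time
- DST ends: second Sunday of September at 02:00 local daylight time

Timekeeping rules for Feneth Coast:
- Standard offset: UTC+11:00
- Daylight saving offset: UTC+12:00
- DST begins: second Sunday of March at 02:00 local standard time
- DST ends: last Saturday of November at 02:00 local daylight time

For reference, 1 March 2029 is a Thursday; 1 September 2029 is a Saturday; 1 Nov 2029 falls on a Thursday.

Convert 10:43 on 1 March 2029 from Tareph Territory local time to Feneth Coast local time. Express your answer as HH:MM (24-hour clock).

1 March 2029 is a Thursday, so the first Monday is March 5.
1 September 2029 is a Saturday, so the first Sunday is September 2 and the second is September 9.
1 March 2029 does not fall between 5 March and 9 September, so daylight saving is not in effect and Tareph Territory is at UTC−09:45.
10:43 Tareph Territory + 9h45m = 20:28 UTC.
1 March 2029 is a Thursday, so the first Sunday is March 4 and the second is March 11.
1 November 2029 is a Thursday, so Saturdays fall on 3, 10, 17, 24; the last is November 24.
At the standard offset (UTC+11:00), 20:28 UTC + 11h = 07:28 Feneth Coast standard time (rolling into the next day, 2 March 2029).
The standard-time date in Feneth Coast, 2 March 2029, is outside the daylight-saving period (11 March – 24 November), so Feneth Coast is on standard time, UTC+11:00.
20:28 UTC + 11h = 07:28 Feneth Coast (rolling into the next day, 2 March 2029).

07:28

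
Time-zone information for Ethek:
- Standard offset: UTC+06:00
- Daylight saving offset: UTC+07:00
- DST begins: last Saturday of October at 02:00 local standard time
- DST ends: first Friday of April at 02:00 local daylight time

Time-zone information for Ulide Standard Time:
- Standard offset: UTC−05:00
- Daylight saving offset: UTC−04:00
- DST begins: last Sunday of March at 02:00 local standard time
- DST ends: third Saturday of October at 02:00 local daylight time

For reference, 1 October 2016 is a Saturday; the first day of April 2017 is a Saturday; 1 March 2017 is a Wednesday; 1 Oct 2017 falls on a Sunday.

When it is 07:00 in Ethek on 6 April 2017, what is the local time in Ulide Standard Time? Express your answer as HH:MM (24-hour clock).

1 October 2016 is a Saturday, so Saturdays fall on 1, 8, 15, 22, 29; the last is October 29.
1 April 2017 is a Saturday, so the first Friday is April 7.
6 April 2017 falls between 29 October 2016 and 7 April 2017, so daylight saving is in effect and Ethek is at UTC+07:00.
07:00 Ethek − 7h = 00:00 UTC.
1 March 2017 is a Wednesday, so Sundays fall on 5, 12, 19, 26; the last is March 26.
1 October 2017 is a Sunday, so the first Saturday is October 7 and the third is October 21.
At the standard offset (UTC−05:00), 00:00 UTC − 5h = 19:00 Ulide Standard Time standard time (rolling into the previous day, 5 April 2017).
The standard-time date in Ulide Standard Time, 5 April 2017, lies within the daylight-saving period (26 March – 21 October), so Ulide Standard Time is on daylight time, UTC−04:00.
00:00 UTC − 4h = 20:00 Ulide Standard Time (rolling into the previous day, 5 April 2017).

20:00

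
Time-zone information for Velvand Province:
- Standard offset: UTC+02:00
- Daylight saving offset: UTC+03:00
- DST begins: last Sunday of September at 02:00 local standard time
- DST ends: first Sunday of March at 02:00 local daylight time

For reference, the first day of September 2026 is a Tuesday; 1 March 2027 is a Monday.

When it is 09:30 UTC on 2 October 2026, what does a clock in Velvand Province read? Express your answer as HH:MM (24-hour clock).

12:30

1 September 2026 is a Tuesday, so Sundays fall on 6, 13, 20, 27; the last is September 27.
1 March 2027 is a Monday, so the first Sunday is March 7.
At the standard offset (UTC+02:00), 09:30 UTC + 2h = 11:30 Velvand Province standard time.
Daylight saving runs 27 September 2026 – 7 March 2027; the standard-time date in Velvand Province, 2 October 2026, is inside that window, so Velvand Province is at UTC+03:00.
09:30 UTC + 3h = 12:30 local.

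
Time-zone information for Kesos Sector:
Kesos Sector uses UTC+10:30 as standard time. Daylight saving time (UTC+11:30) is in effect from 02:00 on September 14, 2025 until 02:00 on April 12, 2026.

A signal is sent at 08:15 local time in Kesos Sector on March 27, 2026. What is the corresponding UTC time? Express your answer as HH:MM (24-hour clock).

March 27, 2026 falls between 14 September 2025 and 12 April 2026, so daylight saving is in effect and Kesos Sector is at UTC+11:30.
08:15 local − 11h30m = 20:45 UTC (rolling into the previous day, 26 March 2026).

20:45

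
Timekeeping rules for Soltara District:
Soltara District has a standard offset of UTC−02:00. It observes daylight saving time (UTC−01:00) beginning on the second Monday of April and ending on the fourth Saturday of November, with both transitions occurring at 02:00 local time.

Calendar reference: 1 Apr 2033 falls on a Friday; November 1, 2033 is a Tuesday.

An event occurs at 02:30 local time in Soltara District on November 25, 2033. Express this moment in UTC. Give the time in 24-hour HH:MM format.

03:30

1 April 2033 is a Friday, so the first Monday is April 4 and the second is April 11.
1 November 2033 is a Tuesday, so the first Saturday is November 5 and the fourth is November 26.
Daylight saving runs 11 April – 26 November; November 25, 2033 is inside that window, so Soltara District is at UTC−01:00.
02:30 local + 1h = 03:30 UTC.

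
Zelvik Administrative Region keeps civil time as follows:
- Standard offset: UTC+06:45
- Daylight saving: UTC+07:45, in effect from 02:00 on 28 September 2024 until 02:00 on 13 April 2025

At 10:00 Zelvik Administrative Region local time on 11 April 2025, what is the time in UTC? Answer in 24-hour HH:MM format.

02:15

11 April 2025 falls between 28 September 2024 and 13 April 2025, so daylight saving is in effect and Zelvik Administrative Region is at UTC+07:45.
10:00 local − 7h45m = 02:15 UTC.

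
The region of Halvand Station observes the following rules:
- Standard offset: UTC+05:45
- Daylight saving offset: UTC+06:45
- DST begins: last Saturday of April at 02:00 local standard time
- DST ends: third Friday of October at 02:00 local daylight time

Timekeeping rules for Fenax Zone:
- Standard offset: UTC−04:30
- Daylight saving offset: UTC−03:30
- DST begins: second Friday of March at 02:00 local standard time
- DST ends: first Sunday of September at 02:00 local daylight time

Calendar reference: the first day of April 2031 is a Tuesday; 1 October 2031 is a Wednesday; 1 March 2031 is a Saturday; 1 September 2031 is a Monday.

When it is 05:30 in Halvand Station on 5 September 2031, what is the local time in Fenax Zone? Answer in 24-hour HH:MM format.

19:15

1 April 2031 is a Tuesday, so Saturdays fall on 5, 12, 19, 26; the last is April 26.
1 October 2031 is a Wednesday, so the first Friday is October 3 and the third is October 17.
5 September 2031 lies within the daylight-saving period (26 April – 17 October), so Halvand Station is on daylight time, UTC+06:45.
05:30 Halvand Station − 6h45m = 22:45 UTC (rolling into the previous day, 4 September 2031).
1 March 2031 is a Saturday, so the first Friday is March 7 and the second is March 14.
1 September 2031 is a Monday, so the first Sunday is September 7.
At the standard offset (UTC−04:30), 22:45 UTC − 4h30m = 18:15 Fenax Zone standard time.
The standard-time date in Fenax Zone, 4 September 2031, falls between 14 March and 7 September, so daylight saving is in effect and Fenax Zone is at UTC−03:30.
22:45 UTC − 3h30m = 19:15 Fenax Zone.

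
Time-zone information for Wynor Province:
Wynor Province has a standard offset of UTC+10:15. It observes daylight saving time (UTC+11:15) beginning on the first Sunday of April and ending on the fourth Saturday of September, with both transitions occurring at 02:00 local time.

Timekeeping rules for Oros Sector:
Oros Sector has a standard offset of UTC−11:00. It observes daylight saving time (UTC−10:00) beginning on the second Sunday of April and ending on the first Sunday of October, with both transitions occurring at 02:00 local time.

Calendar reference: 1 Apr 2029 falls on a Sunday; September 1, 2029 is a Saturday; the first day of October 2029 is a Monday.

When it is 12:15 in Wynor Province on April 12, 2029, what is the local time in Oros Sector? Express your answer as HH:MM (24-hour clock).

15:00

1 April 2029 is a Sunday, so the first Sunday is April 1.
1 September 2029 is a Saturday, so the first Saturday is September 1 and the fourth is September 22.
April 12, 2029 falls between 1 April and 22 September, so daylight saving is in effect and Wynor Province is at UTC+11:15.
12:15 Wynor Province − 11h15m = 01:00 UTC.
1 April 2029 is a Sunday, so the first Sunday is April 1 and the second is April 8.
1 October 2029 is a Monday, so the first Sunday is October 7.
At the standard offset (UTC−11:00), 01:00 UTC − 11h = 14:00 Oros Sector standard time (rolling into the previous day, 11 April 2029).
Daylight saving runs 8 April – 7 October; the standard-time date in Oros Sector, April 11, 2029, is inside that window, so Oros Sector is at UTC−10:00.
01:00 UTC − 10h = 15:00 Oros Sector (rolling into the previous day, 11 April 2029).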